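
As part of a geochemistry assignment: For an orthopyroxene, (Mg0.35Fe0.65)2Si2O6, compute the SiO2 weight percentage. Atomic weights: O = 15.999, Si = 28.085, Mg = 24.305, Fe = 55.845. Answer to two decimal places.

Formula mass = 241.776 g/mol.
2 Si → 2.0000 mol SiO2 per formula unit; M(SiO2) = 60.083, so SiO2 mass = 120.166 g.
120.166/241.776 × 100 = 49.70 wt%.

49.70 wt%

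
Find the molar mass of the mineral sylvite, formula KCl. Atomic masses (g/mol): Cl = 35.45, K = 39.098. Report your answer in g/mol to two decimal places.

The formula mass is the sum 1×39.098 + 1×35.45.

74.55 g/mol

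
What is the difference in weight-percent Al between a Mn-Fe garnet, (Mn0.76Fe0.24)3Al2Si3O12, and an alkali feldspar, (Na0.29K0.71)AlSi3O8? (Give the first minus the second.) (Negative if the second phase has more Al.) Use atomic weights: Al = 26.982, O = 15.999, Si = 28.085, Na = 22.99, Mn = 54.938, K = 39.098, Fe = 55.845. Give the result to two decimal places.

M((Mn0.76Fe0.24)3Al2Si3O12) = 495.674 g/mol, so wt% Al = 53.964/495.674 × 100 = 10.89%.
M((Na0.29K0.71)AlSi3O8) = 273.656 g/mol, so wt% Al = 26.982/273.656 × 100 = 9.86%.
10.89 − 9.86 = 1.03 pp.

1.03 percentage points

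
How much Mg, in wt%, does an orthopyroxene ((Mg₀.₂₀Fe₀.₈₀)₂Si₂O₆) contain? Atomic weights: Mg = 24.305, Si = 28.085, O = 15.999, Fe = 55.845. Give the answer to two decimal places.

Molar mass of (Mg₀.₂₀Fe₀.₈₀)₂Si₂O₆: 0.40·24.305 + 1.60·55.845 + 2·28.085 + 6·15.999 = 251.238 g/mol.
Mass of Mg per formula unit: 0.40 × 24.305 = 9.722 g.
Weight fraction Mg = 9.722 / 251.238 = 0.0387.

3.87 wt%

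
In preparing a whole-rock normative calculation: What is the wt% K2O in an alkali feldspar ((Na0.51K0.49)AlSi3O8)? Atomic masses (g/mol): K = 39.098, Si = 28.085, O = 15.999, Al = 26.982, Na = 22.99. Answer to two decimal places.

8.54 wt%

Formula mass = 270.112 g/mol.
0.49 K → 0.2450 mol K2O per formula unit; M(K2O) = 94.195, so K2O mass = 23.078 g.
23.078/270.112 × 100 = 8.54 wt%.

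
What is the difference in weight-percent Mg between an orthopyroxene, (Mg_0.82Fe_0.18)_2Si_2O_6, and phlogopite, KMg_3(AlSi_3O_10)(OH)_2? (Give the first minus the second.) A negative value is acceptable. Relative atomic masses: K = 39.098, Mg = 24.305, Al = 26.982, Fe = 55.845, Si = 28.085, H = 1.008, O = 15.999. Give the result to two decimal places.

1.32 percentage points

First mineral: 39.860 g Mg in 212.128 g formula = 18.79 wt% Mg.
Second mineral: 72.915 g Mg in 417.254 g formula = 17.47 wt% Mg.
18.79% − 17.47% gives a difference of 1.32 percentage points.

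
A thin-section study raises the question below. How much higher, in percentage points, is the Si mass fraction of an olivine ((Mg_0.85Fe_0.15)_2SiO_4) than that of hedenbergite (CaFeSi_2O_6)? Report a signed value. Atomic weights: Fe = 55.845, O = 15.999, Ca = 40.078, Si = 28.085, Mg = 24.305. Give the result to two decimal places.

M((Mg_0.85Fe_0.15)_2SiO_4) = 150.153 g/mol, so wt% Si = 28.085/150.153 × 100 = 18.70%.
M(CaFeSi_2O_6) = 248.087 g/mol, so wt% Si = 56.170/248.087 × 100 = 22.64%.
18.70 − 22.64 = -3.94 pp.

-3.94 percentage points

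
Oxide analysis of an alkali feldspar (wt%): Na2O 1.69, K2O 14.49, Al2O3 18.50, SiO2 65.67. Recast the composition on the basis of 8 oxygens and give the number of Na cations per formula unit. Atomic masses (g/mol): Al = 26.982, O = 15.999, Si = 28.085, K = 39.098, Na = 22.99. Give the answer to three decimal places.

0.150 Na apfu

Na2O: 1.69/61.979 = 0.02727 mol → 0.05454 mol Na, 0.02727 mol O.
K2O: 14.49/94.195 = 0.15383 mol → 0.30766 mol K, 0.15383 mol O.
Al2O3: 18.50/101.961 = 0.18144 mol → 0.36288 mol Al, 0.54432 mol O.
SiO2: 65.67/60.083 = 1.09299 mol → 1.09299 mol Si, 2.18598 mol O.
Total oxygen = 2.91140 mol. Normalization factor = 8/2.91140 = 2.74782.
Na per 8 O = 0.05454 × 2.74782 = 0.150.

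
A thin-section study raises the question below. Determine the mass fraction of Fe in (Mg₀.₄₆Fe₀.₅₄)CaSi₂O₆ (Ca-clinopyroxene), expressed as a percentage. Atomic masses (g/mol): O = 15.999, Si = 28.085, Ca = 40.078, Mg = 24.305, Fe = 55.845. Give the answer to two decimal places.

12.91 weight percent

Formula mass = 0.46*24.305 + 0.54*55.845 + 1*40.078 + 2*28.085 + 6*15.999 = 233.579 g/mol, of which 30.156 g is Fe.
So Fe makes up 30.156/233.579 = 0.1291 of the mass, i.e. 12.91%.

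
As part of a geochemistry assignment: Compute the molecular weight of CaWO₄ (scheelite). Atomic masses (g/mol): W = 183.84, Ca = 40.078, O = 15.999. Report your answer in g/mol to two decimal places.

The formula mass is the sum 1(40.078) + 1(183.84) + 4(15.999).

287.91 g/mol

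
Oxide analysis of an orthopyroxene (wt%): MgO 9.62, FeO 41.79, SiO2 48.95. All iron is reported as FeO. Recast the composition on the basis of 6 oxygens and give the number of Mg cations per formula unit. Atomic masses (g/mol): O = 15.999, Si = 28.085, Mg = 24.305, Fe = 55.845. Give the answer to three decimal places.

9.62 wt% MgO ÷ 40.304 g/mol = 0.23869 mol, giving 0.23869 Mg and 0.23869 O.
41.79 wt% FeO ÷ 71.844 g/mol = 0.58168 mol, giving 0.58168 Fe and 0.58168 O.
48.95 wt% SiO2 ÷ 60.083 g/mol = 0.81471 mol, giving 0.81471 Si and 1.62942 O.
Oxygen sums to 2.44979; scaling by 6/2.44979 = 2.44919 puts the formula on 6 O.
Mg: 0.23869 × 2.44919 = 0.585 atoms per formula unit.

0.585 Mg apfu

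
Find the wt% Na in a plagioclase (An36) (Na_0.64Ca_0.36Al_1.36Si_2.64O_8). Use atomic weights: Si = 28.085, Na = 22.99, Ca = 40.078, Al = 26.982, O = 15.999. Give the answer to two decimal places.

5.49 wt%

Formula mass = 0.64*22.99 + 0.36*40.078 + 1.36*26.982 + 2.64*28.085 + 8*15.999 = 267.974 g/mol, of which 14.714 g is Na.
So Na makes up 14.714/267.974 = 0.0549 of the mass, i.e. 5.49%.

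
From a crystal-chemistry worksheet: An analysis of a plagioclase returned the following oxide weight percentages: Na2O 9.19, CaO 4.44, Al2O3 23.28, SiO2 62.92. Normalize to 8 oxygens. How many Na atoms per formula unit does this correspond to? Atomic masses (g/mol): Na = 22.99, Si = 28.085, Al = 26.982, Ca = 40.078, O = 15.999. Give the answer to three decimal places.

9.19 wt% Na2O ÷ 61.979 g/mol = 0.14828 mol, giving 0.29656 Na and 0.14828 O.
4.44 wt% CaO ÷ 56.077 g/mol = 0.07918 mol, giving 0.07918 Ca and 0.07918 O.
23.28 wt% Al2O3 ÷ 101.961 g/mol = 0.22832 mol, giving 0.45664 Al and 0.68496 O.
62.92 wt% SiO2 ÷ 60.083 g/mol = 1.04722 mol, giving 1.04722 Si and 2.09444 O.
Oxygen sums to 3.00686; scaling by 8/3.00686 = 2.66058 puts the formula on 8 O.
Na: 0.29656 × 2.66058 = 0.789 atoms per formula unit.

0.789 Na apfu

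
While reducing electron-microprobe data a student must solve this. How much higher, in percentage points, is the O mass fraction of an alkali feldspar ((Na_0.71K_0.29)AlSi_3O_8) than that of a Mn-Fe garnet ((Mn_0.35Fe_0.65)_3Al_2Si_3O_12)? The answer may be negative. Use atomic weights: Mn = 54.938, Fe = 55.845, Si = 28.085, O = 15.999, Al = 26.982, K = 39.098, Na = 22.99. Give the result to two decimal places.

M((Na_0.71K_0.29)AlSi_3O_8) = 266.890 g/mol, so wt% O = 127.992/266.890 × 100 = 47.96%.
M((Mn_0.35Fe_0.65)_3Al_2Si_3O_12) = 496.790 g/mol, so wt% O = 191.988/496.790 × 100 = 38.65%.
47.96 − 38.65 = 9.31 pp.

9.31 percentage points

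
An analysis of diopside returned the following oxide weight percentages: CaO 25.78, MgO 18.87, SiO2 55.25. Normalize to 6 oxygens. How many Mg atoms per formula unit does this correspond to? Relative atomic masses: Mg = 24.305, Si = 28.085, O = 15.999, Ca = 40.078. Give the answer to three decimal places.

1.015 Mg apfu

CaO (M=56.077): mol = 0.45973; Ca = 0.45973, O = 0.45973.
MgO (M=40.304): mol = 0.46819; Mg = 0.46819, O = 0.46819.
SiO2 (M=60.083): mol = 0.91956; Si = 0.91956, O = 1.83912.
ΣO = 2.76704; factor = 6/ΣO = 2.16838.
Mg apfu = 0.46819 × 2.16838 = 1.015.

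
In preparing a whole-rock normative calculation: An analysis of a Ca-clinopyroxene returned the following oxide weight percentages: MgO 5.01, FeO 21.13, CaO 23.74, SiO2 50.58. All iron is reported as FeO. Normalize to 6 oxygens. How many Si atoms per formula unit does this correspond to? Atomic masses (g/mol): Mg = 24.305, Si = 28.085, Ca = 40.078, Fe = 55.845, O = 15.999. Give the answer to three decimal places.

2.000 Si apfu

5.01 wt% MgO ÷ 40.304 g/mol = 0.12431 mol, giving 0.12431 Mg and 0.12431 O.
21.13 wt% FeO ÷ 71.844 g/mol = 0.29411 mol, giving 0.29411 Fe and 0.29411 O.
23.74 wt% CaO ÷ 56.077 g/mol = 0.42335 mol, giving 0.42335 Ca and 0.42335 O.
50.58 wt% SiO2 ÷ 60.083 g/mol = 0.84184 mol, giving 0.84184 Si and 1.68368 O.
Oxygen sums to 2.52545; scaling by 6/2.52545 = 2.37581 puts the formula on 6 O.
Si: 0.84184 × 2.37581 = 2.000 atoms per formula unit.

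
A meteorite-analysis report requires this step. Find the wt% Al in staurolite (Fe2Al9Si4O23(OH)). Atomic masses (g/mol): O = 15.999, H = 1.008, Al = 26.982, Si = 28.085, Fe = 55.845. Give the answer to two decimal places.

M(Fe2Al9Si4O23(OH)) = 851.852 g/mol.
Al contributes 9 × 26.982 = 242.838 g per mole.
242.838/851.852 = 0.2851 → 28.51%.

28.51 wt%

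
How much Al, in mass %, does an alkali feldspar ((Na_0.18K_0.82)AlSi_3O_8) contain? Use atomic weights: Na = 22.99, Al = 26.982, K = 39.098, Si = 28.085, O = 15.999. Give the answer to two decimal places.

Molar mass of (Na_0.18K_0.82)AlSi_3O_8: 0.18*22.99 + 0.82*39.098 + 1*26.982 + 3*28.085 + 8*15.999 = 275.428 g/mol.
Mass of Al per formula unit: 1 × 26.982 = 26.982 g.
Weight fraction Al = 26.982 / 275.428 = 0.0980.

9.80 mass %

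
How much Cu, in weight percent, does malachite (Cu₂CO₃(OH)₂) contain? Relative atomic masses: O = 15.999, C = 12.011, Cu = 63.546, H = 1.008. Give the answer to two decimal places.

57.48 weight percent

Molar mass of Cu₂CO₃(OH)₂: 2×63.546 + 1×12.011 + 5×15.999 + 2×1.008 = 221.114 g/mol.
Mass of Cu per formula unit: 2 × 63.546 = 127.092 g.
Weight fraction Cu = 127.092 / 221.114 = 0.5748.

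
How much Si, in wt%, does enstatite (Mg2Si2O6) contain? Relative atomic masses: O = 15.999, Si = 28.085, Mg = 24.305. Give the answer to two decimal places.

27.98 wt%

M(Mg2Si2O6) = 200.774 g/mol.
Si contributes 2 × 28.085 = 56.170 g per mole.
56.170/200.774 = 0.2798 → 27.98%.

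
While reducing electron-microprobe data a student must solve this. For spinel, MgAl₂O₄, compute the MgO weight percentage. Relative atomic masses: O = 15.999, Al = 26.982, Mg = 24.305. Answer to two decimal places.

M(MgAl₂O₄) = 142.265 g/mol; M(MgO) = 40.304 g/mol.
Moles MgO per formula unit = 1 Mg ÷ 1 = 1.0000.
MgO fraction = (1.0000 × 40.304) / 142.265 = 40.304/142.265 = 0.2833.

28.33 wt%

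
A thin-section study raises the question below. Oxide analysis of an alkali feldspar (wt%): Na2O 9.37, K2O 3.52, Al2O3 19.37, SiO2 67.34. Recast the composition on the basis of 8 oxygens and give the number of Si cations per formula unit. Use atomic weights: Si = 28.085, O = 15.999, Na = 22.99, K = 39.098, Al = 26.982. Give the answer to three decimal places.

2.989 Si apfu

9.37 wt% Na2O ÷ 61.979 g/mol = 0.15118 mol, giving 0.30236 Na and 0.15118 O.
3.52 wt% K2O ÷ 94.195 g/mol = 0.03737 mol, giving 0.07474 K and 0.03737 O.
19.37 wt% Al2O3 ÷ 101.961 g/mol = 0.18997 mol, giving 0.37994 Al and 0.56991 O.
67.34 wt% SiO2 ÷ 60.083 g/mol = 1.12078 mol, giving 1.12078 Si and 2.24156 O.
Oxygen sums to 3.00002; scaling by 8/3.00002 = 2.66665 puts the formula on 8 O.
Si: 1.12078 × 2.66665 = 2.989 atoms per formula unit.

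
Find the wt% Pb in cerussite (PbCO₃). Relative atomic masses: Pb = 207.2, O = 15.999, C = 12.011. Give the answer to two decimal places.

M(PbCO₃) = 267.208 g/mol.
Pb contributes 1 × 207.2 = 207.200 g per mole.
207.200/267.208 = 0.7754 → 77.54%.

77.54 wt%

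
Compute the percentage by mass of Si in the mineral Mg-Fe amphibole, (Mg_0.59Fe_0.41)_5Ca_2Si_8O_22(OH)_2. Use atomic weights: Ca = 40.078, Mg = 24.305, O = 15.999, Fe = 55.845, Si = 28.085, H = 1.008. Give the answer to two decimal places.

M((Mg_0.59Fe_0.41)_5Ca_2Si_8O_22(OH)_2) = 877.010 g/mol.
Si contributes 8 × 28.085 = 224.680 g per mole.
224.680/877.010 = 0.2562 → 25.62%.

25.62 mass %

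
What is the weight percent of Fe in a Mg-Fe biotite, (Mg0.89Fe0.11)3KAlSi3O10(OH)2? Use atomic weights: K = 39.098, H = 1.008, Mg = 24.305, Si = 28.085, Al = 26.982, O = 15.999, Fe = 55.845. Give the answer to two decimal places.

4.31 mass %

Formula mass = 2.67*24.305 + 0.33*55.845 + 1*39.098 + 1*26.982 + 3*28.085 + 12*15.999 + 2*1.008 = 427.662 g/mol, of which 18.429 g is Fe.
So Fe makes up 18.429/427.662 = 0.0431 of the mass, i.e. 4.31%.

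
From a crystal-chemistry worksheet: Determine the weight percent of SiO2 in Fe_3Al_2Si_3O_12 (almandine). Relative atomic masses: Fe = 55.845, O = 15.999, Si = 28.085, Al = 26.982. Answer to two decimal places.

36.21 wt%

Molar mass of Fe_3Al_2Si_3O_12 = 3·55.845 + 2·26.982 + 3·28.085 + 12·15.999 = 497.742 g/mol.
Each formula unit contains 3 Si, equivalent to 3/1 = 3.0000 mol SiO2.
M(SiO2) = 1×28.085 + 2×15.999 = 60.083 g/mol.
Mass of SiO2 per formula unit = 3.0000 × 60.083 = 180.249 g.
SiO2 wt% = 180.249 / 497.742 × 100 = 36.21%.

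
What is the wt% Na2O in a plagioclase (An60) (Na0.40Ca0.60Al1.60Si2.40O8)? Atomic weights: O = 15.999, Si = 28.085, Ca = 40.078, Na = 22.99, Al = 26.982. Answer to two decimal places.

4.56 wt%

M(Na0.40Ca0.60Al1.60Si2.40O8) = 271.810 g/mol; M(Na2O) = 61.979 g/mol.
Moles Na2O per formula unit = 0.40 Na ÷ 2 = 0.2000.
Na2O fraction = (0.2000 × 61.979) / 271.810 = 12.396/271.810 = 0.0456.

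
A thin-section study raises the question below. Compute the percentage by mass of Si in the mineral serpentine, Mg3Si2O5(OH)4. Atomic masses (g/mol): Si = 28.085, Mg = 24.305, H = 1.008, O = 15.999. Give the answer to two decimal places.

20.27 weight percent

Molar mass of Mg3Si2O5(OH)4: 3·24.305 + 2·28.085 + 9·15.999 + 4·1.008 = 277.108 g/mol.
Mass of Si per formula unit: 2 × 28.085 = 56.170 g.
Weight fraction Si = 56.170 / 277.108 = 0.2027.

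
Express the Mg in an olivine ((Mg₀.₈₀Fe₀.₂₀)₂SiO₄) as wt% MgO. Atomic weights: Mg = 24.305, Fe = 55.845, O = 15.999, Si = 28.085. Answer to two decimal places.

42.06 wt%

M((Mg₀.₈₀Fe₀.₂₀)₂SiO₄) = 153.307 g/mol; M(MgO) = 40.304 g/mol.
Moles MgO per formula unit = 1.60 Mg ÷ 1 = 1.6000.
MgO fraction = (1.6000 × 40.304) / 153.307 = 64.486/153.307 = 0.4206.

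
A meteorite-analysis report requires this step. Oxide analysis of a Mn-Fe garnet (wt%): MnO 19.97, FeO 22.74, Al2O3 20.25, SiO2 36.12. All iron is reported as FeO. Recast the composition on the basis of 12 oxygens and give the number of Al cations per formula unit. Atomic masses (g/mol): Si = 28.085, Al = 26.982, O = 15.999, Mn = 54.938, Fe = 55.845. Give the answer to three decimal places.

MnO (M=70.937): mol = 0.28152; Mn = 0.28152, O = 0.28152.
FeO (M=71.844): mol = 0.31652; Fe = 0.31652, O = 0.31652.
Al2O3 (M=101.961): mol = 0.19861; Al = 0.39722, O = 0.59583.
SiO2 (M=60.083): mol = 0.60117; Si = 0.60117, O = 1.20234.
ΣO = 2.39621; factor = 12/ΣO = 5.00791.
Al apfu = 0.39722 × 5.00791 = 1.989.

1.989 Al apfu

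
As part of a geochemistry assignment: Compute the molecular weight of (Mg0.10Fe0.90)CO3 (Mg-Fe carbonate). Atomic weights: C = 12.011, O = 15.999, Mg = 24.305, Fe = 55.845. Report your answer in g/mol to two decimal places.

M = 0.10×24.305 + 0.90×55.845 + 1×12.011 + 3×15.999

112.70 g/mol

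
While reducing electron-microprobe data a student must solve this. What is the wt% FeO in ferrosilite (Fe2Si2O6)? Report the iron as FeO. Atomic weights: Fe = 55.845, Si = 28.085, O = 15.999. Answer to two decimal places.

M(Fe2Si2O6) = 263.854 g/mol; M(FeO) = 71.844 g/mol.
Moles FeO per formula unit = 2 Fe ÷ 1 = 2.0000.
FeO fraction = (2.0000 × 71.844) / 263.854 = 143.688/263.854 = 0.5446.

54.46 wt%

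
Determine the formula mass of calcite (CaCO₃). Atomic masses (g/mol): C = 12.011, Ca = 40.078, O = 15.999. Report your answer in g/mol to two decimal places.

100.09 g/mol

The formula mass is the sum 1*40.078 + 1*12.011 + 3*15.999.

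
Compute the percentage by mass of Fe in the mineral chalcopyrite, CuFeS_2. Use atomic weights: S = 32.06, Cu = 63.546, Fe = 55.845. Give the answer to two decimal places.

Molar mass of CuFeS_2: 1·63.546 + 1·55.845 + 2·32.06 = 183.511 g/mol.
Mass of Fe per formula unit: 1 × 55.845 = 55.845 g.
Weight fraction Fe = 55.845 / 183.511 = 0.3043.

30.43 mass %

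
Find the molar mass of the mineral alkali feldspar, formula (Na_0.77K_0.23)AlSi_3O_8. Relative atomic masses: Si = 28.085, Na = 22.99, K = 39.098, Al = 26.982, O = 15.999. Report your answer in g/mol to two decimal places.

265.92 g/mol

Na: 0.77 × 22.99 = 17.7023
K: 0.23 × 39.098 = 8.9925
Al: 1 × 26.982 = 26.9820
Si: 3 × 28.085 = 84.2550
O: 8 × 15.999 = 127.9920
Summing the contributions gives the formula mass.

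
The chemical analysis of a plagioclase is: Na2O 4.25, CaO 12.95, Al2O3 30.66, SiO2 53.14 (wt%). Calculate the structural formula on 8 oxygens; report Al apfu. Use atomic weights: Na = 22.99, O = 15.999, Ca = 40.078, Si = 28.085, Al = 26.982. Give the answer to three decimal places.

Na2O (M=61.979): mol = 0.06857; Na = 0.13714, O = 0.06857.
CaO (M=56.077): mol = 0.23093; Ca = 0.23093, O = 0.23093.
Al2O3 (M=101.961): mol = 0.30070; Al = 0.60140, O = 0.90210.
SiO2 (M=60.083): mol = 0.88444; Si = 0.88444, O = 1.76888.
ΣO = 2.97048; factor = 8/ΣO = 2.69317.
Al apfu = 0.60140 × 2.69317 = 1.620.

1.620 Al apfu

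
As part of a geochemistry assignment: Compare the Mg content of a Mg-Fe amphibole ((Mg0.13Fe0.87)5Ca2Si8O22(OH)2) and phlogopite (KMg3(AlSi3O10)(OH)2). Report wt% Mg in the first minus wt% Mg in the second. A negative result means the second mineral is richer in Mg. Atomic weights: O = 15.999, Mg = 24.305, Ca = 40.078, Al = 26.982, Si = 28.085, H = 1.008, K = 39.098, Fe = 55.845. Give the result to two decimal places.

-15.81 percentage points

Mg in (Mg0.13Fe0.87)5Ca2Si8O22(OH)2: molar mass 949.552 g/mol; 0.65×24.305 = 15.798 g → 1.66 wt%.
Mg in KMg3(AlSi3O10)(OH)2: molar mass 417.254 g/mol; 3×24.305 = 72.915 g → 17.47 wt%.
Difference = 1.66 − 17.47 = -15.81 percentage points.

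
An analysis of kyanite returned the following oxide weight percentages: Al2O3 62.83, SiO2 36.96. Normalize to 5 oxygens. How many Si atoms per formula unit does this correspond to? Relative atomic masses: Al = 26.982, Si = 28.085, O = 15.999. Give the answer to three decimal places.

Al2O3: 62.83/101.961 = 0.61622 mol → 1.23244 mol Al, 1.84866 mol O.
SiO2: 36.96/60.083 = 0.61515 mol → 0.61515 mol Si, 1.23030 mol O.
Total oxygen = 3.07896 mol. Normalization factor = 5/3.07896 = 1.62392.
Si per 5 O = 0.61515 × 1.62392 = 0.999.

0.999 Si apfu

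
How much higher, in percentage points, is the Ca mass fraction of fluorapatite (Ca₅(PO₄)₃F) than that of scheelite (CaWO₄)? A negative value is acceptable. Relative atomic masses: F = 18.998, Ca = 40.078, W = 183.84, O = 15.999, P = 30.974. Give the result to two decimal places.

First mineral: 200.390 g Ca in 504.298 g formula = 39.74 wt% Ca.
Second mineral: 40.078 g Ca in 287.914 g formula = 13.92 wt% Ca.
39.74% − 13.92% gives a difference of 25.82 percentage points.

25.82 percentage points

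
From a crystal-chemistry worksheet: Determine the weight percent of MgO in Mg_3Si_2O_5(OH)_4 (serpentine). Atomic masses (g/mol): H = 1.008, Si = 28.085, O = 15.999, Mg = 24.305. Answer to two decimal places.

43.63 wt%

Formula mass = 277.108 g/mol.
3 Mg → 3.0000 mol MgO per formula unit; M(MgO) = 40.304, so MgO mass = 120.912 g.
120.912/277.108 × 100 = 43.63 wt%.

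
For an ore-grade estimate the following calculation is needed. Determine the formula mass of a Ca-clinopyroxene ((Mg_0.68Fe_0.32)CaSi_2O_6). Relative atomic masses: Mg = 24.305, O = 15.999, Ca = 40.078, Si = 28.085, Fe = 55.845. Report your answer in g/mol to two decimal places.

The formula mass is the sum 0.68*24.305 + 0.32*55.845 + 1*40.078 + 2*28.085 + 6*15.999.

226.64 g/mol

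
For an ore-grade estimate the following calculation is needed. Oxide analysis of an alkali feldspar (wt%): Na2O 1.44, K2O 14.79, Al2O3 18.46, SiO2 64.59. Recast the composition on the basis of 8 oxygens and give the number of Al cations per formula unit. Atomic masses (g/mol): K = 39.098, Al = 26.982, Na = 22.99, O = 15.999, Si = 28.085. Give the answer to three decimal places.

1.008 Al apfu

Na2O (M=61.979): mol = 0.02323; Na = 0.04646, O = 0.02323.
K2O (M=94.195): mol = 0.15701; K = 0.31402, O = 0.15701.
Al2O3 (M=101.961): mol = 0.18105; Al = 0.36210, O = 0.54315.
SiO2 (M=60.083): mol = 1.07501; Si = 1.07501, O = 2.15002.
ΣO = 2.87341; factor = 8/ΣO = 2.78415.
Al apfu = 0.36210 × 2.78415 = 1.008.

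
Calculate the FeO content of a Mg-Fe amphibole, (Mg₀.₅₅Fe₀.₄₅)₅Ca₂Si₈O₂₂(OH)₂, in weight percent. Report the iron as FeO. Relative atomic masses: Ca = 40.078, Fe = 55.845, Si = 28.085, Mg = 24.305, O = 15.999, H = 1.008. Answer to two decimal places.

Molar mass of (Mg₀.₅₅Fe₀.₄₅)₅Ca₂Si₈O₂₂(OH)₂ = 2.75×24.305 + 2.25×55.845 + 2×40.078 + 8×28.085 + 24×15.999 + 2×1.008 = 883.318 g/mol.
Each formula unit contains 2.25 Fe, equivalent to 2.25/1 = 2.2500 mol FeO.
M(FeO) = 1×55.845 + 1×15.999 = 71.844 g/mol.
Mass of FeO per formula unit = 2.2500 × 71.844 = 161.649 g.
FeO wt% = 161.649 / 883.318 × 100 = 18.30%.

18.30 wt%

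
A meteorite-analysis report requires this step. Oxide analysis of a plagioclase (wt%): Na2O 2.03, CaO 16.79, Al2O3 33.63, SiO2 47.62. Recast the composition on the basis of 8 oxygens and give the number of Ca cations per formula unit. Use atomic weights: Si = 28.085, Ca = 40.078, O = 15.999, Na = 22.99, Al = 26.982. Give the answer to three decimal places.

Na2O (M=61.979): mol = 0.03275; Na = 0.06550, O = 0.03275.
CaO (M=56.077): mol = 0.29941; Ca = 0.29941, O = 0.29941.
Al2O3 (M=101.961): mol = 0.32983; Al = 0.65966, O = 0.98949.
SiO2 (M=60.083): mol = 0.79257; Si = 0.79257, O = 1.58514.
ΣO = 2.90679; factor = 8/ΣO = 2.75218.
Ca apfu = 0.29941 × 2.75218 = 0.824.

0.824 Ca apfu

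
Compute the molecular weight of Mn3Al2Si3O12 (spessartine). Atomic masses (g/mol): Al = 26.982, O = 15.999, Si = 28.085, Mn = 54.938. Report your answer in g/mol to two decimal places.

495.02 g/mol

The formula mass is the sum 3×54.938 + 2×26.982 + 3×28.085 + 12×15.999.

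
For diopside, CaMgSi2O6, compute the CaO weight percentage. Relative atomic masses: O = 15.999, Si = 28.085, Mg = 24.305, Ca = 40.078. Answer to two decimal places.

Molar mass of CaMgSi2O6 = 1*40.078 + 1*24.305 + 2*28.085 + 6*15.999 = 216.547 g/mol.
Each formula unit contains 1 Ca, equivalent to 1/1 = 1.0000 mol CaO.
M(CaO) = 1×40.078 + 1×15.999 = 56.077 g/mol.
Mass of CaO per formula unit = 1.0000 × 56.077 = 56.077 g.
CaO wt% = 56.077 / 216.547 × 100 = 25.90%.

25.90 wt%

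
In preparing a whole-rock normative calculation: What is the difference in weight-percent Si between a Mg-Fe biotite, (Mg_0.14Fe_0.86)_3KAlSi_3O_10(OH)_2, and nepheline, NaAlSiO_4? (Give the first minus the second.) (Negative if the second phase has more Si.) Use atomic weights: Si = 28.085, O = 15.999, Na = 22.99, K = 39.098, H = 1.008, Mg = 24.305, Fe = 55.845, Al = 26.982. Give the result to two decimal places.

-2.87 percentage points

First mineral: 84.255 g Si in 498.627 g formula = 16.90 wt% Si.
Second mineral: 28.085 g Si in 142.053 g formula = 19.77 wt% Si.
16.90% − 19.77% gives a difference of -2.87 percentage points.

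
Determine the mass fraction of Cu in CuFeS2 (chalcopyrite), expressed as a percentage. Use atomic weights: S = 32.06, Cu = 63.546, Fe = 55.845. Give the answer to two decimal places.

34.63 weight percent

M(CuFeS2) = 183.511 g/mol.
Cu contributes 1 × 63.546 = 63.546 g per mole.
63.546/183.511 = 0.3463 → 34.63%.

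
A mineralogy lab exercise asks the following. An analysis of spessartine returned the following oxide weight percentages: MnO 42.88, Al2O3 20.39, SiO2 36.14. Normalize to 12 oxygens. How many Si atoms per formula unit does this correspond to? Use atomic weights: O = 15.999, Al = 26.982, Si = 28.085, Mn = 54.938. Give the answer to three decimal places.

42.88 wt% MnO ÷ 70.937 g/mol = 0.60448 mol, giving 0.60448 Mn and 0.60448 O.
20.39 wt% Al2O3 ÷ 101.961 g/mol = 0.19998 mol, giving 0.39996 Al and 0.59994 O.
36.14 wt% SiO2 ÷ 60.083 g/mol = 0.60150 mol, giving 0.60150 Si and 1.20300 O.
Oxygen sums to 2.40742; scaling by 12/2.40742 = 4.98459 puts the formula on 12 O.
Si: 0.60150 × 4.98459 = 2.998 atoms per formula unit.

2.998 Si apfu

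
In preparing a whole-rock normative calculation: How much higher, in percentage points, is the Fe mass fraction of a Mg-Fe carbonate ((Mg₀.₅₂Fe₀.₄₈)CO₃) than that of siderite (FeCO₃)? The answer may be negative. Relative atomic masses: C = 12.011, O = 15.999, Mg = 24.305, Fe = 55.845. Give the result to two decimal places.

-21.25 percentage points

First mineral: 26.806 g Fe in 99.452 g formula = 26.95 wt% Fe.
Second mineral: 55.845 g Fe in 115.853 g formula = 48.20 wt% Fe.
26.95% − 48.20% gives a difference of -21.25 percentage points.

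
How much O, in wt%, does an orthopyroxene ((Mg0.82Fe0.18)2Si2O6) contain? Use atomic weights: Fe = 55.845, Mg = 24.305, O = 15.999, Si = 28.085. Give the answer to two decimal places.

Molar mass of (Mg0.82Fe0.18)2Si2O6: 1.64*24.305 + 0.36*55.845 + 2*28.085 + 6*15.999 = 212.128 g/mol.
Mass of O per formula unit: 6 × 15.999 = 95.994 g.
Weight fraction O = 95.994 / 212.128 = 0.4525.

45.25 wt%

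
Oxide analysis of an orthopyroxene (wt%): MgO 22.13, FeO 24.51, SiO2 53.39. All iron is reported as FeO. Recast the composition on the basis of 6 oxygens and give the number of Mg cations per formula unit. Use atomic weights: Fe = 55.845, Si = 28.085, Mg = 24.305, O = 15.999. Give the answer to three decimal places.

1.235 Mg apfu

MgO (M=40.304): mol = 0.54908; Mg = 0.54908, O = 0.54908.
FeO (M=71.844): mol = 0.34116; Fe = 0.34116, O = 0.34116.
SiO2 (M=60.083): mol = 0.88860; Si = 0.88860, O = 1.77720.
ΣO = 2.66744; factor = 6/ΣO = 2.24935.
Mg apfu = 0.54908 × 2.24935 = 1.235.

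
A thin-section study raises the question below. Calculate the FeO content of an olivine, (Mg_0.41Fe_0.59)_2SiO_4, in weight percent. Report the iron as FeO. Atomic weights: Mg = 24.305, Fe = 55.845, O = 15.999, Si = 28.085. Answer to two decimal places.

47.65 wt%

M((Mg_0.41Fe_0.59)_2SiO_4) = 177.908 g/mol; M(FeO) = 71.844 g/mol.
Moles FeO per formula unit = 1.18 Fe ÷ 1 = 1.1800.
FeO fraction = (1.1800 × 71.844) / 177.908 = 84.776/177.908 = 0.4765.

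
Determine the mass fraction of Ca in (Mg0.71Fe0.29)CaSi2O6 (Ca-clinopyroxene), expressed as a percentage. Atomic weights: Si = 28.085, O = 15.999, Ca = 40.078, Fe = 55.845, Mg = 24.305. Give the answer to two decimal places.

Formula mass = 0.71*24.305 + 0.29*55.845 + 1*40.078 + 2*28.085 + 6*15.999 = 225.694 g/mol, of which 40.078 g is Ca.
So Ca makes up 40.078/225.694 = 0.1776 of the mass, i.e. 17.76%.

17.76 mass %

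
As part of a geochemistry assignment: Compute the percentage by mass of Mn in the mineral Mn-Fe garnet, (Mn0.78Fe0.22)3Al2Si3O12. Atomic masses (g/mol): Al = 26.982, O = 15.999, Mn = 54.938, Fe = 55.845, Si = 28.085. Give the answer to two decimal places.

M((Mn0.78Fe0.22)3Al2Si3O12) = 495.620 g/mol.
Mn contributes 2.34 × 54.938 = 128.555 g per mole.
128.555/495.620 = 0.2594 → 25.94%.

25.94 weight percent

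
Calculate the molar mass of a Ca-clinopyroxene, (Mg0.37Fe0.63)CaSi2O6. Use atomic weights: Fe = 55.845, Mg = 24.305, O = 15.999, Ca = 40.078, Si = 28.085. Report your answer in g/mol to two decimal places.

236.42 g/mol

M = 0.37·24.305 + 0.63·55.845 + 1·40.078 + 2·28.085 + 6·15.999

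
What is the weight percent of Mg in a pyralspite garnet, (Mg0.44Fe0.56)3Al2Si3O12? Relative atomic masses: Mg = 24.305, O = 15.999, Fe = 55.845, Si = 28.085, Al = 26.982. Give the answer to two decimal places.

7.03 mass %

Molar mass of (Mg0.44Fe0.56)3Al2Si3O12: 1.32*24.305 + 1.68*55.845 + 2*26.982 + 3*28.085 + 12*15.999 = 456.109 g/mol.
Mass of Mg per formula unit: 1.32 × 24.305 = 32.083 g.
Weight fraction Mg = 32.083 / 456.109 = 0.0703.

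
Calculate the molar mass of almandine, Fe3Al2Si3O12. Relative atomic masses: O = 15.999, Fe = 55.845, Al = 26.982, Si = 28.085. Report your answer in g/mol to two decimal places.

497.74 g/mol

The formula mass is the sum 3(55.845) + 2(26.982) + 3(28.085) + 12(15.999).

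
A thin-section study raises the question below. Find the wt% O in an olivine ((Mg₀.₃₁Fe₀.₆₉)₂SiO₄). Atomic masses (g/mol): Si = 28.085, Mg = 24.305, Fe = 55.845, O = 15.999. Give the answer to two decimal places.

M((Mg₀.₃₁Fe₀.₆₉)₂SiO₄) = 184.216 g/mol.
O contributes 4 × 15.999 = 63.996 g per mole.
63.996/184.216 = 0.3474 → 34.74%.

34.74 weight percent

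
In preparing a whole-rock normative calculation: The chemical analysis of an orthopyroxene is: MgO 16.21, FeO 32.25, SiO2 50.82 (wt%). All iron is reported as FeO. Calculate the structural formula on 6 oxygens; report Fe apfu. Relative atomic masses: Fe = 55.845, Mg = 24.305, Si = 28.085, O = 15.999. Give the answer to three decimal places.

16.21 wt% MgO ÷ 40.304 g/mol = 0.40219 mol, giving 0.40219 Mg and 0.40219 O.
32.25 wt% FeO ÷ 71.844 g/mol = 0.44889 mol, giving 0.44889 Fe and 0.44889 O.
50.82 wt% SiO2 ÷ 60.083 g/mol = 0.84583 mol, giving 0.84583 Si and 1.69166 O.
Oxygen sums to 2.54274; scaling by 6/2.54274 = 2.35966 puts the formula on 6 O.
Fe: 0.44889 × 2.35966 = 1.059 atoms per formula unit.

1.059 Fe apfu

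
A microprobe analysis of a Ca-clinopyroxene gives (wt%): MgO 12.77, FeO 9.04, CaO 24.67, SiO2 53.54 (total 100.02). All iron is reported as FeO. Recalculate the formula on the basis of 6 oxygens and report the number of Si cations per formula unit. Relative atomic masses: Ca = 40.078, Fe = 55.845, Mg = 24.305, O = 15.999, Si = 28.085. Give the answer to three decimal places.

12.77 wt% MgO ÷ 40.304 g/mol = 0.31684 mol, giving 0.31684 Mg and 0.31684 O.
9.04 wt% FeO ÷ 71.844 g/mol = 0.12583 mol, giving 0.12583 Fe and 0.12583 O.
24.67 wt% CaO ÷ 56.077 g/mol = 0.43993 mol, giving 0.43993 Ca and 0.43993 O.
53.54 wt% SiO2 ÷ 60.083 g/mol = 0.89110 mol, giving 0.89110 Si and 1.78220 O.
Oxygen sums to 2.66480; scaling by 6/2.66480 = 2.25158 puts the formula on 6 O.
Si: 0.89110 × 2.25158 = 2.006 atoms per formula unit.

2.006 Si apfu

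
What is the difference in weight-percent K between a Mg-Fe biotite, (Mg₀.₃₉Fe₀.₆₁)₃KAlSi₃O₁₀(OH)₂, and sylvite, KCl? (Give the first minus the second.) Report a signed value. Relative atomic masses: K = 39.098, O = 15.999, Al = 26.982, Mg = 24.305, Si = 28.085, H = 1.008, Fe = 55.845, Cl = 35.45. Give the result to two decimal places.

-44.22 percentage points

K in (Mg₀.₃₉Fe₀.₆₁)₃KAlSi₃O₁₀(OH)₂: molar mass 474.972 g/mol; 1×39.098 = 39.098 g → 8.23 wt%.
K in KCl: molar mass 74.548 g/mol; 1×39.098 = 39.098 g → 52.45 wt%.
Difference = 8.23 − 52.45 = -44.22 percentage points.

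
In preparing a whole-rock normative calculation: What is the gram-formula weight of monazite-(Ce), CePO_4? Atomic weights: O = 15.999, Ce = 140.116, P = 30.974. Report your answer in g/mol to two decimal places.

235.09 g/mol

The formula mass is the sum 1*140.116 + 1*30.974 + 4*15.999.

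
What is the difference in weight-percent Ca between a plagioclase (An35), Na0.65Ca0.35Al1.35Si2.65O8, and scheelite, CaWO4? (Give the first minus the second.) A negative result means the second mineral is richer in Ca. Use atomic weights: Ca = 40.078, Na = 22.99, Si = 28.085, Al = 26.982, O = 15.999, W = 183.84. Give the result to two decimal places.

-8.68 percentage points

Ca in Na0.65Ca0.35Al1.35Si2.65O8: molar mass 267.814 g/mol; 0.35×40.078 = 14.027 g → 5.24 wt%.
Ca in CaWO4: molar mass 287.914 g/mol; 1×40.078 = 40.078 g → 13.92 wt%.
Difference = 5.24 − 13.92 = -8.68 percentage points.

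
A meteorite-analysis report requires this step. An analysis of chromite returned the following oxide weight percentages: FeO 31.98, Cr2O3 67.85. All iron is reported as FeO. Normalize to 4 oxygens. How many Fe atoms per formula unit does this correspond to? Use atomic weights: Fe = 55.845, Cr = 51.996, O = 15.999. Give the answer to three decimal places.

0.998 Fe apfu

31.98 wt% FeO ÷ 71.844 g/mol = 0.44513 mol, giving 0.44513 Fe and 0.44513 O.
67.85 wt% Cr2O3 ÷ 151.989 g/mol = 0.44641 mol, giving 0.89282 Cr and 1.33923 O.
Oxygen sums to 1.78436; scaling by 4/1.78436 = 2.24170 puts the formula on 4 O.
Fe: 0.44513 × 2.24170 = 0.998 atoms per formula unit.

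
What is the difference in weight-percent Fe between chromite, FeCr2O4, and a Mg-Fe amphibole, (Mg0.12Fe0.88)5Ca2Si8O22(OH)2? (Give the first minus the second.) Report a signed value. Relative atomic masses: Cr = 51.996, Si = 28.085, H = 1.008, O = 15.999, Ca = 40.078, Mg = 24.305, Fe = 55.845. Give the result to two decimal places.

-0.88 percentage points

First mineral: 55.845 g Fe in 223.833 g formula = 24.95 wt% Fe.
Second mineral: 245.718 g Fe in 951.129 g formula = 25.83 wt% Fe.
24.95% − 25.83% gives a difference of -0.88 percentage points.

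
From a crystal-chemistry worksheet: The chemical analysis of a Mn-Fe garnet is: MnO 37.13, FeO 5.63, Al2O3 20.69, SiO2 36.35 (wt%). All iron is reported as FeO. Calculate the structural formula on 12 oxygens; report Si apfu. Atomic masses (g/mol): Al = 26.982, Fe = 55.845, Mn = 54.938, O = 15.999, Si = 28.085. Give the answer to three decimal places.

MnO (M=70.937): mol = 0.52342; Mn = 0.52342, O = 0.52342.
FeO (M=71.844): mol = 0.07836; Fe = 0.07836, O = 0.07836.
Al2O3 (M=101.961): mol = 0.20292; Al = 0.40584, O = 0.60876.
SiO2 (M=60.083): mol = 0.60500; Si = 0.60500, O = 1.21000.
ΣO = 2.42054; factor = 12/ΣO = 4.95757.
Si apfu = 0.60500 × 4.95757 = 2.999.

2.999 Si apfu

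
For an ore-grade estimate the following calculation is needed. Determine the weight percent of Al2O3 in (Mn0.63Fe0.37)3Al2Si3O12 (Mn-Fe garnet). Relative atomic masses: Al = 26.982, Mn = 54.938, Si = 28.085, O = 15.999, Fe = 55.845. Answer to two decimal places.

20.56 wt%

Molar mass of (Mn0.63Fe0.37)3Al2Si3O12 = 1.89·54.938 + 1.11·55.845 + 2·26.982 + 3·28.085 + 12·15.999 = 496.028 g/mol.
Each formula unit contains 2 Al, equivalent to 2/2 = 1.0000 mol Al2O3.
M(Al2O3) = 2×26.982 + 3×15.999 = 101.961 g/mol.
Mass of Al2O3 per formula unit = 1.0000 × 101.961 = 101.961 g.
Al2O3 wt% = 101.961 / 496.028 × 100 = 20.56%.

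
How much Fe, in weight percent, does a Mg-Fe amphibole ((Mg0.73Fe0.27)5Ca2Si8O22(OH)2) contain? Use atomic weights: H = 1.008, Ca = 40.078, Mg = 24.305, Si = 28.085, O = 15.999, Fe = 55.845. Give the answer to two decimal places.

M((Mg0.73Fe0.27)5Ca2Si8O22(OH)2) = 854.932 g/mol.
Fe contributes 1.35 × 55.845 = 75.391 g per mole.
75.391/854.932 = 0.0882 → 8.82%.

8.82 weight percent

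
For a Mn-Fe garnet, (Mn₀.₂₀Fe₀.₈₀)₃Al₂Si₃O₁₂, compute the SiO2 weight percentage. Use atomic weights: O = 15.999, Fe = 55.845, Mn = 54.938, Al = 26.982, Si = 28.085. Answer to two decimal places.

Formula mass = 497.198 g/mol.
3 Si → 3.0000 mol SiO2 per formula unit; M(SiO2) = 60.083, so SiO2 mass = 180.249 g.
180.249/497.198 × 100 = 36.25 wt%.

36.25 wt%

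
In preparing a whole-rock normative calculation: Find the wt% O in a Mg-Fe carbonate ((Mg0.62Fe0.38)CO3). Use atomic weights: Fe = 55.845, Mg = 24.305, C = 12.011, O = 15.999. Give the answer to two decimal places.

49.84 wt%

M((Mg0.62Fe0.38)CO3) = 96.298 g/mol.
O contributes 3 × 15.999 = 47.997 g per mole.
47.997/96.298 = 0.4984 → 49.84%.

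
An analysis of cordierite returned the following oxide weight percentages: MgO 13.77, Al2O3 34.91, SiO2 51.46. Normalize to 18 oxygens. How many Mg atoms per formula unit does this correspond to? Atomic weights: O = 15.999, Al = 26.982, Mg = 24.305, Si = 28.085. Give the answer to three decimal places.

1.996 Mg apfu

MgO (M=40.304): mol = 0.34165; Mg = 0.34165, O = 0.34165.
Al2O3 (M=101.961): mol = 0.34239; Al = 0.68478, O = 1.02717.
SiO2 (M=60.083): mol = 0.85648; Si = 0.85648, O = 1.71296.
ΣO = 3.08178; factor = 18/ΣO = 5.84078.
Mg apfu = 0.34165 × 5.84078 = 1.996.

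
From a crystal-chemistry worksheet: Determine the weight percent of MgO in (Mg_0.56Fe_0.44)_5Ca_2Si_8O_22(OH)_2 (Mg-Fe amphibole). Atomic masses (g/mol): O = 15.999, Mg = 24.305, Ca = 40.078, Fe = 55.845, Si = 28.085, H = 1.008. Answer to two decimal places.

M((Mg_0.56Fe_0.44)_5Ca_2Si_8O_22(OH)_2) = 881.741 g/mol; M(MgO) = 40.304 g/mol.
Moles MgO per formula unit = 2.80 Mg ÷ 1 = 2.8000.
MgO fraction = (2.8000 × 40.304) / 881.741 = 112.851/881.741 = 0.1280.

12.80 wt%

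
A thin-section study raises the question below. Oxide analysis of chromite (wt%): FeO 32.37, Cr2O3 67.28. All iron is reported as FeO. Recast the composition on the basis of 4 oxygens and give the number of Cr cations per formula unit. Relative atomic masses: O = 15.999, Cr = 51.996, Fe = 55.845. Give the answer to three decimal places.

1.991 Cr apfu

32.37 wt% FeO ÷ 71.844 g/mol = 0.45056 mol, giving 0.45056 Fe and 0.45056 O.
67.28 wt% Cr2O3 ÷ 151.989 g/mol = 0.44266 mol, giving 0.88532 Cr and 1.32798 O.
Oxygen sums to 1.77854; scaling by 4/1.77854 = 2.24904 puts the formula on 4 O.
Cr: 0.88532 × 2.24904 = 1.991 atoms per formula unit.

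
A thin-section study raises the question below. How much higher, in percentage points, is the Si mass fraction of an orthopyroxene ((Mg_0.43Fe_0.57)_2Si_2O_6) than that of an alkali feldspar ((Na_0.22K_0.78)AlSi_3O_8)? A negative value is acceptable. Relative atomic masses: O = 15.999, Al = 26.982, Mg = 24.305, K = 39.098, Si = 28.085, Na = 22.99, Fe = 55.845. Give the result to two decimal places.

M((Mg_0.43Fe_0.57)_2Si_2O_6) = 236.730 g/mol, so wt% Si = 56.170/236.730 × 100 = 23.73%.
M((Na_0.22K_0.78)AlSi_3O_8) = 274.783 g/mol, so wt% Si = 84.255/274.783 × 100 = 30.66%.
23.73 − 30.66 = -6.93 pp.

-6.93 percentage points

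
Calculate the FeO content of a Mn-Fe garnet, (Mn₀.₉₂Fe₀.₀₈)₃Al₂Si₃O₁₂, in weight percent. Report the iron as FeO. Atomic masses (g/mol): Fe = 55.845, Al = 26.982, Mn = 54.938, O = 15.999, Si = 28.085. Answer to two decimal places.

3.48 wt%

M((Mn₀.₉₂Fe₀.₀₈)₃Al₂Si₃O₁₂) = 495.239 g/mol; M(FeO) = 71.844 g/mol.
Moles FeO per formula unit = 0.24 Fe ÷ 1 = 0.2400.
FeO fraction = (0.2400 × 71.844) / 495.239 = 17.243/495.239 = 0.0348.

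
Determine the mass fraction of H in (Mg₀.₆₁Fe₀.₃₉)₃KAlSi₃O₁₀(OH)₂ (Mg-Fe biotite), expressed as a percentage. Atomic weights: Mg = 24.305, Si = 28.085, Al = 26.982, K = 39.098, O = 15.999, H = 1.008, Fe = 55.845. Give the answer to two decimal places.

Molar mass of (Mg₀.₆₁Fe₀.₃₉)₃KAlSi₃O₁₀(OH)₂: 1.83×24.305 + 1.17×55.845 + 1×39.098 + 1×26.982 + 3×28.085 + 12×15.999 + 2×1.008 = 454.156 g/mol.
Mass of H per formula unit: 2 × 1.008 = 2.016 g.
Weight fraction H = 2.016 / 454.156 = 0.0044.

0.44 mass %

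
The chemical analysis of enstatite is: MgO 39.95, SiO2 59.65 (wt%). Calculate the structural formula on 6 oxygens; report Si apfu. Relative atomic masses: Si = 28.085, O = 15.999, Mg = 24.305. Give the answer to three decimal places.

39.95 wt% MgO ÷ 40.304 g/mol = 0.99122 mol, giving 0.99122 Mg and 0.99122 O.
59.65 wt% SiO2 ÷ 60.083 g/mol = 0.99279 mol, giving 0.99279 Si and 1.98558 O.
Oxygen sums to 2.97680; scaling by 6/2.97680 = 2.01559 puts the formula on 6 O.
Si: 0.99279 × 2.01559 = 2.001 atoms per formula unit.

2.001 Si apfu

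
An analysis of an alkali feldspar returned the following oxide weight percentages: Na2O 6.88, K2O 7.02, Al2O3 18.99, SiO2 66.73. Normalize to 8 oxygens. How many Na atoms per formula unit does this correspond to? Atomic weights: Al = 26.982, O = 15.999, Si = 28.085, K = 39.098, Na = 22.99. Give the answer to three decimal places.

Na2O: 6.88/61.979 = 0.11101 mol → 0.22202 mol Na, 0.11101 mol O.
K2O: 7.02/94.195 = 0.07453 mol → 0.14906 mol K, 0.07453 mol O.
Al2O3: 18.99/101.961 = 0.18625 mol → 0.37250 mol Al, 0.55875 mol O.
SiO2: 66.73/60.083 = 1.11063 mol → 1.11063 mol Si, 2.22126 mol O.
Total oxygen = 2.96555 mol. Normalization factor = 8/2.96555 = 2.69764.
Na per 8 O = 0.22202 × 2.69764 = 0.599.

0.599 Na apfu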